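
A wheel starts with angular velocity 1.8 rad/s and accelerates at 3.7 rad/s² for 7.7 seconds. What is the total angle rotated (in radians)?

θ = ω₀t + ½αt² = 1.8×7.7 + ½×3.7×7.7² = 123.55 rad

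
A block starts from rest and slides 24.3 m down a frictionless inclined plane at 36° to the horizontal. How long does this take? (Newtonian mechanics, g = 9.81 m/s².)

a = g sin(θ) = 9.81 × sin(36°) = 5.7662 m/s²
t = √(2d/a) = √(2 × 24.3 / 5.7662) = 2.9 s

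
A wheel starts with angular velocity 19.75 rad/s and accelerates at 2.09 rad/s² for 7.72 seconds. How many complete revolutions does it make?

θ = ω₀t + ½αt² = 19.75×7.72 + ½×2.09×7.72² = 214.750328 rad
Total revolutions = θ/(2π) = 214.750328/(2π) = 34.18
Complete revolutions = ⌊34.18⌋ = 34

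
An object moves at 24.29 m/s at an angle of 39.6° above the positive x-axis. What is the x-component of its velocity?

vₓ = v cos(θ) = 24.29 × cos(39.6°) = 18.72 m/s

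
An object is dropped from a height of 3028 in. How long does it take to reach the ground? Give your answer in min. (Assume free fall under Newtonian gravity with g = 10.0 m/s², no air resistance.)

h = 3028 in × 0.0254 = 76.9112 m
t = √(2h/g) = √(2 × 76.9112 / 10.0) = 3.92202 s
t = 3.92202 s / 60.0 = 0.06537 min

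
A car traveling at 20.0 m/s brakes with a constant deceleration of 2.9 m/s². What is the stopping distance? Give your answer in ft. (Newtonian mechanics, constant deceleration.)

d = v₀² / (2a) = 20.0² / (2 × 2.9) = 400.0 / 5.8 = 68.9655 m
d = 68.9655 m / 0.3048 = 226.3 ft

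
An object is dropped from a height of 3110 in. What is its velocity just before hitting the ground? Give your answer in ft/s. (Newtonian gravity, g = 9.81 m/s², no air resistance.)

h = 3110 in × 0.0254 = 78.994 m
v = √(2gh) = √(2 × 9.81 × 78.994) = 39.3683 m/s
v = 39.3683 m/s / 0.3048 = 129.2 ft/s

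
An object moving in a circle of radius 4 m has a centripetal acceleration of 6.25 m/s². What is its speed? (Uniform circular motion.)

v = √(a_c × r) = √(6.25 × 4) = 5.0 m/s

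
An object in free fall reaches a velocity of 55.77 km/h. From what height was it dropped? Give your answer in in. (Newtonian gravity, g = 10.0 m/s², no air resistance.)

v = 55.77 km/h × 0.2777777777777778 = 15.4917 m/s
h = v² / (2g) = 15.4917² / (2 × 10.0) = 11.9996 m
h = 11.9996 m / 0.0254 = 472.4 in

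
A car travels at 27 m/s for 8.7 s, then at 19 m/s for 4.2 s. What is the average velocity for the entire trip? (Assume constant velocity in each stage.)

d₁ = v₁t₁ = 27 × 8.7 = 234.9 m
d₂ = v₂t₂ = 19 × 4.2 = 79.8 m
d_total = 314.7 m, t_total = 12.9 s
v_avg = d_total/t_total = 314.7/12.9 = 24.4 m/s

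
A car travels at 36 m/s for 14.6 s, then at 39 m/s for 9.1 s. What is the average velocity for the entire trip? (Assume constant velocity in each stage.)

d₁ = v₁t₁ = 36 × 14.6 = 525.6 m
d₂ = v₂t₂ = 39 × 9.1 = 354.9 m
d_total = 880.5 m, t_total = 23.7 s
v_avg = d_total/t_total = 880.5/23.7 = 37.15 m/s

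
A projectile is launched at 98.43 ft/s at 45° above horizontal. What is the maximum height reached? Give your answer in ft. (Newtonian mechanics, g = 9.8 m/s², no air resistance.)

v₀ = 98.43 ft/s × 0.3048 = 30.0015 m/s
H = v₀² × sin²(θ) / (2g) = 30.0015² × sin(45°)² / (2 × 9.8) = 900.09 × 0.5 / 19.6 = 22.9615 m
H = 22.9615 m / 0.3048 = 75.33 ft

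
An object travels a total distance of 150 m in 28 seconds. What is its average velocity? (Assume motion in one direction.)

v_avg = Δd / Δt = 150 / 28 = 5.36 m/s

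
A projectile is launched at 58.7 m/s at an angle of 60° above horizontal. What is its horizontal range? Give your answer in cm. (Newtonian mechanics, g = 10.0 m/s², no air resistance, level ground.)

R = v₀² × sin(2θ) / g = 58.7² × sin(2 × 60°) / 10.0 = 3445.69 × 0.866025 / 10.0 = 298.405 m
R = 298.405 m / 0.01 = 29840 cm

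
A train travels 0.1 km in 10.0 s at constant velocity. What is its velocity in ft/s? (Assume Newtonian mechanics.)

d = 0.1 km × 1000.0 = 100.0 m
v = d / t = 100.0 / 10.0 = 10.0 m/s
v = 10.0 m/s / 0.3048 = 32.81 ft/s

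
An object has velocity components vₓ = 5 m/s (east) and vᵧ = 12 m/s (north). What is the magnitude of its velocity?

|v| = √(vₓ² + vᵧ²) = √(5² + 12²) = √(169) = 13.0 m/s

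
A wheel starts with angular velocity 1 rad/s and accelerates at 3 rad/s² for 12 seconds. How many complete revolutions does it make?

θ = ω₀t + ½αt² = 1×12 + ½×3×12² = 228.0 rad
Total revolutions = θ/(2π) = 228.0/(2π) = 36.29
Complete revolutions = ⌊36.29⌋ = 36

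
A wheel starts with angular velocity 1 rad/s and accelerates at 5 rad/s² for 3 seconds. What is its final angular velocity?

ω = ω₀ + αt = 1 + 5 × 3 = 16 rad/s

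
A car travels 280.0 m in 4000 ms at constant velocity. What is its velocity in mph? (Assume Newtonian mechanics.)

t = 4000 ms × 0.001 = 4.0 s
v = d / t = 280.0 / 4.0 = 70.0 m/s
v = 70.0 m/s / 0.44704 = 156.6 mph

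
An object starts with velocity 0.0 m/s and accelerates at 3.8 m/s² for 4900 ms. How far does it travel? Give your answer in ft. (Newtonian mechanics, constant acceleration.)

t = 4900 ms × 0.001 = 4.9 s
d = v₀ × t + ½ × a × t² = 0.0 × 4.9 + 0.5 × 3.8 × 4.9² = 45.619 m
d = 45.619 m / 0.3048 = 149.7 ft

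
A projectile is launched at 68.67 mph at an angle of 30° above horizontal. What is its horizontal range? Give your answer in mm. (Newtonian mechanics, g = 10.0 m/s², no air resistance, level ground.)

v₀ = 68.67 mph × 0.44704 = 30.6982 m/s
R = v₀² × sin(2θ) / g = 30.6982² × sin(2 × 30°) / 10.0 = 942.379 × 0.866025 / 10.0 = 81.6124 m
R = 81.6124 m / 0.001 = 81610 mm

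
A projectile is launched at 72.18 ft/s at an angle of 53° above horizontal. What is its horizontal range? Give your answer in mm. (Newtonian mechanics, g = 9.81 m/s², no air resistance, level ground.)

v₀ = 72.18 ft/s × 0.3048 = 22.0005 m/s
R = v₀² × sin(2θ) / g = 22.0005² × sin(2 × 53°) / 9.81 = 484.022 × 0.961262 / 9.81 = 47.4283 m
R = 47.4283 m / 0.001 = 47430 mm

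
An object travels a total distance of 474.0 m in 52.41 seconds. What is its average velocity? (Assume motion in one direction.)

v_avg = Δd / Δt = 474.0 / 52.41 = 9.04 m/s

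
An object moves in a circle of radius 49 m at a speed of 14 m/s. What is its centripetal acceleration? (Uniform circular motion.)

a_c = v²/r = 14²/49 = 196/49 = 4.0 m/s²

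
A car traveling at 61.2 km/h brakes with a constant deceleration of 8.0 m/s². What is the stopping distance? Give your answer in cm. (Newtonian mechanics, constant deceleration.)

v₀ = 61.2 km/h × 0.2777777777777778 = 17.0 m/s
d = v₀² / (2a) = 17.0² / (2 × 8.0) = 289.0 / 16.0 = 18.0625 m
d = 18.0625 m / 0.01 = 1806 cm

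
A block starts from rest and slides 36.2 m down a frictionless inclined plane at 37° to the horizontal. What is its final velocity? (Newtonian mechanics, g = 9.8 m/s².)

a = g sin(θ) = 9.8 × sin(37°) = 5.8978 m/s²
v = √(2ad) = √(2 × 5.8978 × 36.2) = 20.66 m/s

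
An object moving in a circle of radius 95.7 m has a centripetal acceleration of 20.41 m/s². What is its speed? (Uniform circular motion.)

v = √(a_c × r) = √(20.41 × 95.7) = 44.2 m/s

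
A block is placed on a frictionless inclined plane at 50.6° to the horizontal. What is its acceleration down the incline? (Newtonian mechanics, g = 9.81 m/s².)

a = g sin(θ) = 9.81 × sin(50.6°) = 9.81 × 0.7727 = 7.58 m/s²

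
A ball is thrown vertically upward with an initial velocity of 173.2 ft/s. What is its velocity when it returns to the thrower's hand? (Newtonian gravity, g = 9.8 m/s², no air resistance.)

By conservation of energy (no air resistance), the ball returns to the throw height with the same speed as launch, but directed downward.
|v_ground| = v₀ = 173.2 ft/s
v_ground = 173.2 ft/s (downward)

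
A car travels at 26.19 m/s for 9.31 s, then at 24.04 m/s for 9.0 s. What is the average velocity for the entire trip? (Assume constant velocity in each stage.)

d₁ = v₁t₁ = 26.19 × 9.31 = 243.8289 m
d₂ = v₂t₂ = 24.04 × 9.0 = 216.36 m
d_total = 460.1889 m, t_total = 18.31 s
v_avg = d_total/t_total = 460.1889/18.31 = 25.13 m/s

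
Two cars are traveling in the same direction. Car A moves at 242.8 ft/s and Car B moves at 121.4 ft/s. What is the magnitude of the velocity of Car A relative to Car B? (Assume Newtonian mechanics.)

v_rel = |v_A - v_B| = |242.8 - 121.4| = 121.4 ft/s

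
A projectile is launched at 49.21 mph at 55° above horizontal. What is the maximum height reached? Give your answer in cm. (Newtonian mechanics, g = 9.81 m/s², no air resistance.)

v₀ = 49.21 mph × 0.44704 = 21.9988 m/s
H = v₀² × sin²(θ) / (2g) = 21.9988² × sin(55°)² / (2 × 9.81) = 483.947 × 0.67101 / 19.62 = 16.5511 m
H = 16.5511 m / 0.01 = 1655 cm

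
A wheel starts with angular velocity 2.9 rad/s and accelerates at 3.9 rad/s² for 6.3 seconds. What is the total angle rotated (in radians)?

θ = ω₀t + ½αt² = 2.9×6.3 + ½×3.9×6.3² = 95.67 rad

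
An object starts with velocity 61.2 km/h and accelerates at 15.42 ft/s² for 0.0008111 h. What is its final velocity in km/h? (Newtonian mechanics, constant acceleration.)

v₀ = 61.2 km/h × 0.2777777777777778 = 17.0 m/s
a = 15.42 ft/s² × 0.3048 = 4.70002 m/s²
t = 0.0008111 h × 3600.0 = 2.91996 s
v = v₀ + a × t = 17.0 + 4.70002 × 2.91996 = 30.7239 m/s
v = 30.7239 m/s / 0.2777777777777778 = 110.6 km/h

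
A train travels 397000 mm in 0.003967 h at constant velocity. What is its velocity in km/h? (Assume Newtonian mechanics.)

d = 397000 mm × 0.001 = 397.0 m
t = 0.003967 h × 3600.0 = 14.2812 s
v = d / t = 397.0 / 14.2812 = 27.7988 m/s
v = 27.7988 m/s / 0.2777777777777778 = 100.1 km/h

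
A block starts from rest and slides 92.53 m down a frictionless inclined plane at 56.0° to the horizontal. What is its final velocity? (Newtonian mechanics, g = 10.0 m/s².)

a = g sin(θ) = 10.0 × sin(56.0°) = 8.2904 m/s²
v = √(2ad) = √(2 × 8.2904 × 92.53) = 39.17 m/s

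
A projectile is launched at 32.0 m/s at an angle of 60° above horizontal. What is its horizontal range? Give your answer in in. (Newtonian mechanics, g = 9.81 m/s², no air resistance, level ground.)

R = v₀² × sin(2θ) / g = 32.0² × sin(2 × 60°) / 9.81 = 1024.0 × 0.866025 / 9.81 = 90.3985 m
R = 90.3985 m / 0.0254 = 3559 in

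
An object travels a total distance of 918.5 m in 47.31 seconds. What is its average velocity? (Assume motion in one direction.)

v_avg = Δd / Δt = 918.5 / 47.31 = 19.41 m/s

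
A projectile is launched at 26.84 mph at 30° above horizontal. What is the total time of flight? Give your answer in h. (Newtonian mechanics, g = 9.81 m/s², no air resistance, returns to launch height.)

v₀ = 26.84 mph × 0.44704 = 11.99855 m/s
T = 2 × v₀ × sin(θ) / g = 2 × 11.99855 × sin(30°) / 9.81 = 2 × 11.99855 × 0.5 / 9.81 = 1.223094 s
T = 1.223094 s / 3600.0 = 0.0003397 h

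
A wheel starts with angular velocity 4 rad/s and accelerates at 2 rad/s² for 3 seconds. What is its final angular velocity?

ω = ω₀ + αt = 4 + 2 × 3 = 10 rad/s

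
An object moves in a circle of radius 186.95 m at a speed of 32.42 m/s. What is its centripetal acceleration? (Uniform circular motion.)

a_c = v²/r = 32.42²/186.95 = 1051.0564/186.95 = 5.62 m/s²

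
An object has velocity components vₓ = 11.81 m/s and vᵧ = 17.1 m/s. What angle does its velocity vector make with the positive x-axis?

θ = arctan(vᵧ/vₓ) = arctan(17.1/11.81) = 55.37°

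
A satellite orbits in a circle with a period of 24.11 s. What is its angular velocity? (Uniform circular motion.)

ω = 2π/T = 2π/24.11 = 0.2606 rad/s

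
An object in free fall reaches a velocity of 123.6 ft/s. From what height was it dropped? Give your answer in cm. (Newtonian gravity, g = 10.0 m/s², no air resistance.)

v = 123.6 ft/s × 0.3048 = 37.6733 m/s
h = v² / (2g) = 37.6733² / (2 × 10.0) = 70.9639 m
h = 70.9639 m / 0.01 = 7096 cm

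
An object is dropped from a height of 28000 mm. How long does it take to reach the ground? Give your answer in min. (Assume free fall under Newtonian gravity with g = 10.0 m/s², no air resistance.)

h = 28000 mm × 0.001 = 28.0 m
t = √(2h/g) = √(2 × 28.0 / 10.0) = 2.36643 s
t = 2.36643 s / 60.0 = 0.03944 min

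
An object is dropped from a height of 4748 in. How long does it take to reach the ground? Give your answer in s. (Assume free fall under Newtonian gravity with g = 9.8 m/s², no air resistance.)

h = 4748 in × 0.0254 = 120.599 m
t = √(2h/g) = √(2 × 120.599 / 9.8) = 4.961 s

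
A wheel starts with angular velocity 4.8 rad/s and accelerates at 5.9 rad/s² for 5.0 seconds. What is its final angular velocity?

ω = ω₀ + αt = 4.8 + 5.9 × 5.0 = 34.3 rad/s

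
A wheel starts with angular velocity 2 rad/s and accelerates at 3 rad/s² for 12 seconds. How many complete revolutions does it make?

θ = ω₀t + ½αt² = 2×12 + ½×3×12² = 240.0 rad
Total revolutions = θ/(2π) = 240.0/(2π) = 38.2
Complete revolutions = ⌊38.2⌋ = 38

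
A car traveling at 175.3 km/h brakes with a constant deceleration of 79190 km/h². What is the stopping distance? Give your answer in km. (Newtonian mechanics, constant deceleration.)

v₀ = 175.3 km/h × 0.2777777777777778 = 48.6944 m/s
a = 79190 km/h² × 7.716049382716049e-05 = 6.11034 m/s²
d = v₀² / (2a) = 48.6944² / (2 × 6.11034) = 2371.14 / 12.2207 = 194.027 m
d = 194.027 m / 1000.0 = 0.194 km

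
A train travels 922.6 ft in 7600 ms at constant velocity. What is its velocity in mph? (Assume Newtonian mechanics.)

d = 922.6 ft × 0.3048 = 281.208 m
t = 7600 ms × 0.001 = 7.6 s
v = d / t = 281.208 / 7.6 = 37.0011 m/s
v = 37.0011 m/s / 0.44704 = 82.77 mph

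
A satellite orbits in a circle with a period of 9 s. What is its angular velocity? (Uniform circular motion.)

ω = 2π/T = 2π/9 = 0.6981 rad/s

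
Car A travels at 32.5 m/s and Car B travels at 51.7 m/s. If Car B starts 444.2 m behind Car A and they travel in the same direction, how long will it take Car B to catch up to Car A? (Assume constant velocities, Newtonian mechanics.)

Relative speed: v_rel = 51.7 - 32.5 = 19.2 m/s
Time to catch: t = d₀/v_rel = 444.2/19.2 = 23.14 s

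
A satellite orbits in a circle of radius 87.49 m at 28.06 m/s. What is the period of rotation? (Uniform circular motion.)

T = 2πr/v = 2π×87.49/28.06 = 19.59 s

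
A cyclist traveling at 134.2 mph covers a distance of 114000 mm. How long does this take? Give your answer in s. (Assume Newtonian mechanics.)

d = 114000 mm × 0.001 = 114.0 m
v = 134.2 mph × 0.44704 = 59.9928 m/s
t = d / v = 114.0 / 59.9928 = 1.9 s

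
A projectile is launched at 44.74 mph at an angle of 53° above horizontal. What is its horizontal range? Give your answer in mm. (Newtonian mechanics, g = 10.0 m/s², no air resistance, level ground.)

v₀ = 44.74 mph × 0.44704 = 20.0006 m/s
R = v₀² × sin(2θ) / g = 20.0006² × sin(2 × 53°) / 10.0 = 400.024 × 0.961262 / 10.0 = 38.4528 m
R = 38.4528 m / 0.001 = 38450 mm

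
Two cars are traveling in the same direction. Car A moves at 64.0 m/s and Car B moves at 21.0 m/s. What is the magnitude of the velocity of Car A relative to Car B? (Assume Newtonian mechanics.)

v_rel = |v_A - v_B| = |64.0 - 21.0| = 43.0 m/s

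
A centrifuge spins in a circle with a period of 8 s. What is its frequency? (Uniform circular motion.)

f = 1/T = 1/8 = 0.125 Hz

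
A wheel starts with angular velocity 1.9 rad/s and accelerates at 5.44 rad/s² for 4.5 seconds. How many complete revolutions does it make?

θ = ω₀t + ½αt² = 1.9×4.5 + ½×5.44×4.5² = 63.63 rad
Total revolutions = θ/(2π) = 63.63/(2π) = 10.13
Complete revolutions = ⌊10.13⌋ = 10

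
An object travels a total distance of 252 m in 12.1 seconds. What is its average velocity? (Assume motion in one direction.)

v_avg = Δd / Δt = 252 / 12.1 = 20.83 m/s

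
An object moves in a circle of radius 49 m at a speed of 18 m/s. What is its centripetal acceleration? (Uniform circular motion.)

a_c = v²/r = 18²/49 = 324/49 = 6.61 m/s²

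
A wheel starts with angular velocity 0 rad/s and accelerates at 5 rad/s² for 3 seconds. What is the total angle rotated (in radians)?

θ = ω₀t + ½αt² = 0×3 + ½×5×3² = 22.5 rad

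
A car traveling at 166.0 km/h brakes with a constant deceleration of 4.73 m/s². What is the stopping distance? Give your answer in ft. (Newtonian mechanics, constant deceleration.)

v₀ = 166.0 km/h × 0.2777777777777778 = 46.1111 m/s
d = v₀² / (2a) = 46.1111² / (2 × 4.73) = 2126.23 / 9.46 = 224.76 m
d = 224.76 m / 0.3048 = 737.4 ft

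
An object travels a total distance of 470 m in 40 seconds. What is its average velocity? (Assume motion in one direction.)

v_avg = Δd / Δt = 470 / 40 = 11.75 m/s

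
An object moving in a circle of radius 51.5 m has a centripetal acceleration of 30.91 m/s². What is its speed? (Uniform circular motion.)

v = √(a_c × r) = √(30.91 × 51.5) = 39.9 m/s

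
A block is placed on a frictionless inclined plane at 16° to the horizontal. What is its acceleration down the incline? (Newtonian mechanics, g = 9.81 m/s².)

a = g sin(θ) = 9.81 × sin(16°) = 9.81 × 0.2756 = 2.7 m/s²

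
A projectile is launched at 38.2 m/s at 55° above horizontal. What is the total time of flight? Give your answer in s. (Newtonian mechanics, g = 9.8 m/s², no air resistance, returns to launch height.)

T = 2 × v₀ × sin(θ) / g = 2 × 38.2 × sin(55°) / 9.8 = 2 × 38.2 × 0.819152 / 9.8 = 6.386 s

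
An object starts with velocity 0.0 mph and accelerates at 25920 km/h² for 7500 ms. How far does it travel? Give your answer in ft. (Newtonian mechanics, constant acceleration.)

v₀ = 0.0 mph × 0.44704 = 0.0 m/s
a = 25920 km/h² × 7.716049382716049e-05 = 2.0 m/s²
t = 7500 ms × 0.001 = 7.5 s
d = v₀ × t + ½ × a × t² = 0.0 × 7.5 + 0.5 × 2.0 × 7.5² = 56.25 m
d = 56.25 m / 0.3048 = 184.5 ft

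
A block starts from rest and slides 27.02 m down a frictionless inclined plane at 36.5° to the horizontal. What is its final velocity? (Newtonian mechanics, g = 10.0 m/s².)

a = g sin(θ) = 10.0 × sin(36.5°) = 5.9482 m/s²
v = √(2ad) = √(2 × 5.9482 × 27.02) = 17.93 m/s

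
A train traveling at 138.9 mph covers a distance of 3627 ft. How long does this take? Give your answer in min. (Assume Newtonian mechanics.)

d = 3627 ft × 0.3048 = 1105.51 m
v = 138.9 mph × 0.44704 = 62.0939 m/s
t = d / v = 1105.51 / 62.0939 = 17.8038 s
t = 17.8038 s / 60.0 = 0.2967 min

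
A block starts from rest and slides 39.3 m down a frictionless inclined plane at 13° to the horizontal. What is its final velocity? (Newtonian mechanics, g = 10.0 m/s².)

a = g sin(θ) = 10.0 × sin(13°) = 2.2495 m/s²
v = √(2ad) = √(2 × 2.2495 × 39.3) = 13.3 m/s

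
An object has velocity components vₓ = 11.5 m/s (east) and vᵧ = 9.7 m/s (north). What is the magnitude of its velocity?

|v| = √(vₓ² + vᵧ²) = √(11.5² + 9.7²) = √(226.34) = 15.04 m/s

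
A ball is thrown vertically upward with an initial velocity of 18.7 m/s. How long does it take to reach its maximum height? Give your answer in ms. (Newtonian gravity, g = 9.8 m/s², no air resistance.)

t_up = v₀ / g = 18.7 / 9.8 = 1.90816 s
t_up = 1.90816 s / 0.001 = 1908 ms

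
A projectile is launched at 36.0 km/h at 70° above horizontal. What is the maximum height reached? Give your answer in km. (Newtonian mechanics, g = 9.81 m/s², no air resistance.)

v₀ = 36.0 km/h × 0.2777777777777778 = 10.0 m/s
H = v₀² × sin²(θ) / (2g) = 10.0² × sin(70°)² / (2 × 9.81) = 100.0 × 0.883022 / 19.62 = 4.50062 m
H = 4.50062 m / 1000.0 = 0.004501 km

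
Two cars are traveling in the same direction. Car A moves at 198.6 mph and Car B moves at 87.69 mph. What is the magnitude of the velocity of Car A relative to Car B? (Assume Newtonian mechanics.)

v_rel = |v_A - v_B| = |198.6 - 87.69| = 110.91 mph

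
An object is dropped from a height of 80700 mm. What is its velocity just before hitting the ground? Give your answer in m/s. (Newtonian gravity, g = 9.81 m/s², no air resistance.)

h = 80700 mm × 0.001 = 80.7 m
v = √(2gh) = √(2 × 9.81 × 80.7) = 39.79 m/s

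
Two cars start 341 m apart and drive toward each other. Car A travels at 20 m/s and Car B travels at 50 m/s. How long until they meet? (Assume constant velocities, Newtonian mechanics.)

Combined speed: v_combined = 20 + 50 = 70 m/s
Time to meet: t = d/v_combined = 341/70 = 4.87 s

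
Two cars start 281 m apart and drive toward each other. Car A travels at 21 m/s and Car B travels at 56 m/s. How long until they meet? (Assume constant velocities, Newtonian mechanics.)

Combined speed: v_combined = 21 + 56 = 77 m/s
Time to meet: t = d/v_combined = 281/77 = 3.65 s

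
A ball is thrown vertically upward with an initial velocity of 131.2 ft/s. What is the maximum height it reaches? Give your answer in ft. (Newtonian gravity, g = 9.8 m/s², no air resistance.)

v₀ = 131.2 ft/s × 0.3048 = 39.9898 m/s
h_max = v₀² / (2g) = 39.9898² / (2 × 9.8) = 1599.18 / 19.6 = 81.5908 m
h_max = 81.5908 m / 0.3048 = 267.7 ft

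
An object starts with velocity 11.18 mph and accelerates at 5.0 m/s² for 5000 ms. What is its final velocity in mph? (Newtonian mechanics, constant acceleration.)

v₀ = 11.18 mph × 0.44704 = 4.99791 m/s
t = 5000 ms × 0.001 = 5.0 s
v = v₀ + a × t = 4.99791 + 5.0 × 5.0 = 29.9979 m/s
v = 29.9979 m/s / 0.44704 = 67.1 mph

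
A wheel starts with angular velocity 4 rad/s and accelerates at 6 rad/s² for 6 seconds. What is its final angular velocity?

ω = ω₀ + αt = 4 + 6 × 6 = 40 rad/s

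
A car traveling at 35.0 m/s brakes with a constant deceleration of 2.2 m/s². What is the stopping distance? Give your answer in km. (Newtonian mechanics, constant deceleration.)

d = v₀² / (2a) = 35.0² / (2 × 2.2) = 1225.0 / 4.4 = 278.409 m
d = 278.409 m / 1000.0 = 0.2784 km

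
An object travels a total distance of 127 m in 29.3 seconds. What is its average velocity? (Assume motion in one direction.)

v_avg = Δd / Δt = 127 / 29.3 = 4.33 m/s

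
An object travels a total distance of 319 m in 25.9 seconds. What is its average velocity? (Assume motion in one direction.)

v_avg = Δd / Δt = 319 / 25.9 = 12.32 m/s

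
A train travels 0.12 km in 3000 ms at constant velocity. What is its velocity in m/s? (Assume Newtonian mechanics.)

d = 0.12 km × 1000.0 = 120.0 m
t = 3000 ms × 0.001 = 3.0 s
v = d / t = 120.0 / 3.0 = 40.0 m/s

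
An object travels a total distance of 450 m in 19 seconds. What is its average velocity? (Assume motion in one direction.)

v_avg = Δd / Δt = 450 / 19 = 23.68 m/s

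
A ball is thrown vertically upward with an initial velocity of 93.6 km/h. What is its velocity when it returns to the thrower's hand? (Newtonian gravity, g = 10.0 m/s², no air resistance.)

By conservation of energy (no air resistance), the ball returns to the throw height with the same speed as launch, but directed downward.
|v_ground| = v₀ = 93.6 km/h
v_ground = 93.6 km/h (downward)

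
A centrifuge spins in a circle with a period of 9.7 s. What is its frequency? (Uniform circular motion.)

f = 1/T = 1/9.7 = 0.1031 Hz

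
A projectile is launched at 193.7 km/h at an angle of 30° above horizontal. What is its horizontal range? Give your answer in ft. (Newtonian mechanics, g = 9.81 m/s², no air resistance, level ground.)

v₀ = 193.7 km/h × 0.2777777777777778 = 53.8056 m/s
R = v₀² × sin(2θ) / g = 53.8056² × sin(2 × 30°) / 9.81 = 2895.04 × 0.866025 / 9.81 = 255.574 m
R = 255.574 m / 0.3048 = 838.5 ft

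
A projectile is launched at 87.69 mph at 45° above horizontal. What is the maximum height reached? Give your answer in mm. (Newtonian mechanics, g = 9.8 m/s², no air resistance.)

v₀ = 87.69 mph × 0.44704 = 39.2009 m/s
H = v₀² × sin²(θ) / (2g) = 39.2009² × sin(45°)² / (2 × 9.8) = 1536.71 × 0.5 / 19.6 = 39.2018 m
H = 39.2018 m / 0.001 = 39200 mm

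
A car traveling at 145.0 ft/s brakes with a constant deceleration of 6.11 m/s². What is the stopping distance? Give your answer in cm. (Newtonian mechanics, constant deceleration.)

v₀ = 145.0 ft/s × 0.3048 = 44.196 m/s
d = v₀² / (2a) = 44.196² / (2 × 6.11) = 1953.29 / 12.22 = 159.844 m
d = 159.844 m / 0.01 = 15980 cm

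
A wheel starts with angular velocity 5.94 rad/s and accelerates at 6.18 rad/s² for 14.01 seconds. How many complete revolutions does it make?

θ = ω₀t + ½αt² = 5.94×14.01 + ½×6.18×14.01² = 689.724909 rad
Total revolutions = θ/(2π) = 689.724909/(2π) = 109.77
Complete revolutions = ⌊109.77⌋ = 109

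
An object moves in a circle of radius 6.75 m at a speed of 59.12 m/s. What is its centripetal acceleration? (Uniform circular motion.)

a_c = v²/r = 59.12²/6.75 = 3495.1744/6.75 = 517.8 m/s²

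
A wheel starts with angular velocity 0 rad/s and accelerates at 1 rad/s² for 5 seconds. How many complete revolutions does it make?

θ = ω₀t + ½αt² = 0×5 + ½×1×5² = 12.5 rad
Total revolutions = θ/(2π) = 12.5/(2π) = 1.99
Complete revolutions = ⌊1.99⌋ = 1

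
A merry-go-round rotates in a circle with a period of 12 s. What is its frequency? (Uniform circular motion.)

f = 1/T = 1/12 = 0.0833 Hz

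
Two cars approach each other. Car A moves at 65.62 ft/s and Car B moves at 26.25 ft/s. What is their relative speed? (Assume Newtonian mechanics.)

v_rel = v_A + v_B = 65.62 + 26.25 = 91.87 ft/s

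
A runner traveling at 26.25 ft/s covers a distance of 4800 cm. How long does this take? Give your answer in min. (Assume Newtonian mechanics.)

d = 4800 cm × 0.01 = 48.0 m
v = 26.25 ft/s × 0.3048 = 8.001 m/s
t = d / v = 48.0 / 8.001 = 5.99925 s
t = 5.99925 s / 60.0 = 0.09999 min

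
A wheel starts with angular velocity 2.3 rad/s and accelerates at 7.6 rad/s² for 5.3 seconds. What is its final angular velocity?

ω = ω₀ + αt = 2.3 + 7.6 × 5.3 = 42.58 rad/s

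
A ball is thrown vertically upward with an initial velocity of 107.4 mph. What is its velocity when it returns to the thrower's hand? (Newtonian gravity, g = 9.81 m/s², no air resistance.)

By conservation of energy (no air resistance), the ball returns to the throw height with the same speed as launch, but directed downward.
|v_ground| = v₀ = 107.4 mph
v_ground = 107.4 mph (downward)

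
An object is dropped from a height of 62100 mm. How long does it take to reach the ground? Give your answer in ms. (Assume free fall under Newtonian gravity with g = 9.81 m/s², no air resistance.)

h = 62100 mm × 0.001 = 62.1 m
t = √(2h/g) = √(2 × 62.1 / 9.81) = 3.55817 s
t = 3.55817 s / 0.001 = 3558 ms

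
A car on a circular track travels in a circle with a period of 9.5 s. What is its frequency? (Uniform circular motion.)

f = 1/T = 1/9.5 = 0.1053 Hz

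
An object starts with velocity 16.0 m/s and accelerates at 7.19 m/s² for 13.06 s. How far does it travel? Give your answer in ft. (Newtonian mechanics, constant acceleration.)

d = v₀ × t + ½ × a × t² = 16.0 × 13.06 + 0.5 × 7.19 × 13.06² = 822.136 m
d = 822.136 m / 0.3048 = 2697 ft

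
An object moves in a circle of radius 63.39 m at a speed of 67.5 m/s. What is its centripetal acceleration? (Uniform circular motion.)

a_c = v²/r = 67.5²/63.39 = 4556.25/63.39 = 71.88 m/s²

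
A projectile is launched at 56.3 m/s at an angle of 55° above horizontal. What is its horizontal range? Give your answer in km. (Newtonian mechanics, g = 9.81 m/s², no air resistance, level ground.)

R = v₀² × sin(2θ) / g = 56.3² × sin(2 × 55°) / 9.81 = 3169.69 × 0.939693 / 9.81 = 303.622 m
R = 303.622 m / 1000.0 = 0.3036 km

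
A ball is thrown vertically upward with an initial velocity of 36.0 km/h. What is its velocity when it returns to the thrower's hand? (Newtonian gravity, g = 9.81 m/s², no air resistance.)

By conservation of energy (no air resistance), the ball returns to the throw height with the same speed as launch, but directed downward.
|v_ground| = v₀ = 36.0 km/h
v_ground = 36.0 km/h (downward)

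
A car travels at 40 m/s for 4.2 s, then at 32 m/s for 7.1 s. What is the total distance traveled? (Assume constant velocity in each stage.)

d₁ = v₁t₁ = 40 × 4.2 = 168.0 m
d₂ = v₂t₂ = 32 × 7.1 = 227.2 m
d_total = 168.0 + 227.2 = 395.2 m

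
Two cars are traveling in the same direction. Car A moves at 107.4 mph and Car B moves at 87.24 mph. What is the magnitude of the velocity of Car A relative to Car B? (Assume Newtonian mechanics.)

v_rel = |v_A - v_B| = |107.4 - 87.24| = 20.16 mph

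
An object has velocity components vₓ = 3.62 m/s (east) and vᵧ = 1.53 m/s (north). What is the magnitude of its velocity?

|v| = √(vₓ² + vᵧ²) = √(3.62² + 1.53²) = √(15.4453) = 3.93 m/s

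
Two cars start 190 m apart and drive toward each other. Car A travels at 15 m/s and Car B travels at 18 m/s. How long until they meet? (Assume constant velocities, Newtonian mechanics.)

Combined speed: v_combined = 15 + 18 = 33 m/s
Time to meet: t = d/v_combined = 190/33 = 5.76 s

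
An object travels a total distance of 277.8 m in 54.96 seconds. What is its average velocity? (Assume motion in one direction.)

v_avg = Δd / Δt = 277.8 / 54.96 = 5.05 m/s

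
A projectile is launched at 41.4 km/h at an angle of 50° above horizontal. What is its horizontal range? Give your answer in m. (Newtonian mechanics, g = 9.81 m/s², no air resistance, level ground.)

v₀ = 41.4 km/h × 0.2777777777777778 = 11.5 m/s
R = v₀² × sin(2θ) / g = 11.5² × sin(2 × 50°) / 9.81 = 132.25 × 0.984808 / 9.81 = 13.28 m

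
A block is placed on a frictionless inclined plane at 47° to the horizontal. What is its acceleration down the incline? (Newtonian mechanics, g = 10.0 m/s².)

a = g sin(θ) = 10.0 × sin(47°) = 10.0 × 0.7314 = 7.31 m/s²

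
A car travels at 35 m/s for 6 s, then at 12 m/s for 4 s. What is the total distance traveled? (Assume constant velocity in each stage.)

d₁ = v₁t₁ = 35 × 6 = 210 m
d₂ = v₂t₂ = 12 × 4 = 48 m
d_total = 210 + 48 = 258 m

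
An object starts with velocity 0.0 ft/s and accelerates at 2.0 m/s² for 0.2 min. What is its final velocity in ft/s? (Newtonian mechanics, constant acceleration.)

v₀ = 0.0 ft/s × 0.3048 = 0.0 m/s
t = 0.2 min × 60.0 = 12.0 s
v = v₀ + a × t = 0.0 + 2.0 × 12.0 = 24.0 m/s
v = 24.0 m/s / 0.3048 = 78.74 ft/s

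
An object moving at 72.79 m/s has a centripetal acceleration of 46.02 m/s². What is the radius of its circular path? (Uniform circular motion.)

r = v²/a_c = 72.79²/46.02 = 115.13 m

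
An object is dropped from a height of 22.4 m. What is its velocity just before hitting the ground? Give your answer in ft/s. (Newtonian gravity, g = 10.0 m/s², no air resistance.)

v = √(2gh) = √(2 × 10.0 × 22.4) = 21.166 m/s
v = 21.166 m/s / 0.3048 = 69.44 ft/s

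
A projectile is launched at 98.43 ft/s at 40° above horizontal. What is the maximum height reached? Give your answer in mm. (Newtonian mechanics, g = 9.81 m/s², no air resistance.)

v₀ = 98.43 ft/s × 0.3048 = 30.0015 m/s
H = v₀² × sin²(θ) / (2g) = 30.0015² × sin(40°)² / (2 × 9.81) = 900.09 × 0.413176 / 19.62 = 18.9549 m
H = 18.9549 m / 0.001 = 18950 mm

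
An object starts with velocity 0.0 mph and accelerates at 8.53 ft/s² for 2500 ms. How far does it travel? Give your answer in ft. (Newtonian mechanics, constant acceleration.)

v₀ = 0.0 mph × 0.44704 = 0.0 m/s
a = 8.53 ft/s² × 0.3048 = 2.59994 m/s²
t = 2500 ms × 0.001 = 2.5 s
d = v₀ × t + ½ × a × t² = 0.0 × 2.5 + 0.5 × 2.59994 × 2.5² = 8.12481 m
d = 8.12481 m / 0.3048 = 26.66 ft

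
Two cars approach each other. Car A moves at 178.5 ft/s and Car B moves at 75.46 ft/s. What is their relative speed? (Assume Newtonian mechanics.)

v_rel = v_A + v_B = 178.5 + 75.46 = 253.96 ft/s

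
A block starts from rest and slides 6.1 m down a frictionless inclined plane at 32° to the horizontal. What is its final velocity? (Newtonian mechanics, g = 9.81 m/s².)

a = g sin(θ) = 9.81 × sin(32°) = 5.1985 m/s²
v = √(2ad) = √(2 × 5.1985 × 6.1) = 7.96 m/s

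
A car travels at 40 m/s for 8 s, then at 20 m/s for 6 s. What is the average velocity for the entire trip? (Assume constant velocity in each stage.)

d₁ = v₁t₁ = 40 × 8 = 320 m
d₂ = v₂t₂ = 20 × 6 = 120 m
d_total = 440 m, t_total = 14 s
v_avg = d_total/t_total = 440/14 = 31.43 m/s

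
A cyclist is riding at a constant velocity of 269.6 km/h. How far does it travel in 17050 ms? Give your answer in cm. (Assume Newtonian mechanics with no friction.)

v = 269.6 km/h × 0.2777777777777778 = 74.8889 m/s
t = 17050 ms × 0.001 = 17.05 s
d = v × t = 74.8889 × 17.05 = 1276.86 m
d = 1276.86 m / 0.01 = 127700 cm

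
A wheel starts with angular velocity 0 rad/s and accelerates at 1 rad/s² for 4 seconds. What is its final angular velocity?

ω = ω₀ + αt = 0 + 1 × 4 = 4 rad/s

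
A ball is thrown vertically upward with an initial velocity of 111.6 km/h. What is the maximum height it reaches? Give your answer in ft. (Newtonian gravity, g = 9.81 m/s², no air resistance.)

v₀ = 111.6 km/h × 0.2777777777777778 = 31.0 m/s
h_max = v₀² / (2g) = 31.0² / (2 × 9.81) = 961.0 / 19.62 = 48.9806 m
h_max = 48.9806 m / 0.3048 = 160.7 ft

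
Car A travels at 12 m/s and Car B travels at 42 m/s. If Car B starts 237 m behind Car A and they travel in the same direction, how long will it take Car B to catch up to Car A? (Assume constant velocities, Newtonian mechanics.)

Relative speed: v_rel = 42 - 12 = 30 m/s
Time to catch: t = d₀/v_rel = 237/30 = 7.9 s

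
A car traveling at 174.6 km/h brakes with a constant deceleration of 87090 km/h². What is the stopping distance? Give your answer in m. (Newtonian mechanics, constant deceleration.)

v₀ = 174.6 km/h × 0.2777777777777778 = 48.5 m/s
a = 87090 km/h² × 7.716049382716049e-05 = 6.71991 m/s²
d = v₀² / (2a) = 48.5² / (2 × 6.71991) = 2352.25 / 13.4398 = 175.0 m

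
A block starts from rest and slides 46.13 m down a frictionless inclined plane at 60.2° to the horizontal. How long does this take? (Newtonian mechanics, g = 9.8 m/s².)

a = g sin(θ) = 9.8 × sin(60.2°) = 8.5041 m/s²
t = √(2d/a) = √(2 × 46.13 / 8.5041) = 3.29 s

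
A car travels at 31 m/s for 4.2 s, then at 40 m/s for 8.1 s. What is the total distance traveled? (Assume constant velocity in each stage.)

d₁ = v₁t₁ = 31 × 4.2 = 130.2 m
d₂ = v₂t₂ = 40 × 8.1 = 324.0 m
d_total = 130.2 + 324.0 = 454.2 m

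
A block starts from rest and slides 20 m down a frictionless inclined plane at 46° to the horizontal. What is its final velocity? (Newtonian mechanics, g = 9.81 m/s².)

a = g sin(θ) = 9.81 × sin(46°) = 7.0567 m/s²
v = √(2ad) = √(2 × 7.0567 × 20) = 16.8 m/s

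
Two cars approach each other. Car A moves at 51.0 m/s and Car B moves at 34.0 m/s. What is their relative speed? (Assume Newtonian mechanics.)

v_rel = v_A + v_B = 51.0 + 34.0 = 85.0 m/s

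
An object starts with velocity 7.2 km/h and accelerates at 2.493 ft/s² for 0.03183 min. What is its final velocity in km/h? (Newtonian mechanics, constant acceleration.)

v₀ = 7.2 km/h × 0.2777777777777778 = 2.0 m/s
a = 2.493 ft/s² × 0.3048 = 0.759866 m/s²
t = 0.03183 min × 60.0 = 1.9098 s
v = v₀ + a × t = 2.0 + 0.759866 × 1.9098 = 3.45119 m/s
v = 3.45119 m/s / 0.2777777777777778 = 12.42 km/h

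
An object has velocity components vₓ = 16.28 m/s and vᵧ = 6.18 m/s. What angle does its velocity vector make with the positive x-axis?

θ = arctan(vᵧ/vₓ) = arctan(6.18/16.28) = 20.79°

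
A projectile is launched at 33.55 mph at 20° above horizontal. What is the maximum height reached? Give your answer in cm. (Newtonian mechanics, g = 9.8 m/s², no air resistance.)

v₀ = 33.55 mph × 0.44704 = 14.9982 m/s
H = v₀² × sin²(θ) / (2g) = 14.9982² × sin(20°)² / (2 × 9.8) = 224.946 × 0.116978 / 19.6 = 1.34254 m
H = 1.34254 m / 0.01 = 134.3 cm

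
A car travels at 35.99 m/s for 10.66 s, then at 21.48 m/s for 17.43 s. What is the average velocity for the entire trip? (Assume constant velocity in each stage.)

d₁ = v₁t₁ = 35.99 × 10.66 = 383.6534 m
d₂ = v₂t₂ = 21.48 × 17.43 = 374.3964 m
d_total = 758.0498 m, t_total = 28.09 s
v_avg = d_total/t_total = 758.0498/28.09 = 26.99 m/s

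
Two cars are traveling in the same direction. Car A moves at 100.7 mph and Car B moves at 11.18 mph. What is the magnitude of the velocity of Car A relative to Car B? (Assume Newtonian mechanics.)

v_rel = |v_A - v_B| = |100.7 - 11.18| = 89.52 mph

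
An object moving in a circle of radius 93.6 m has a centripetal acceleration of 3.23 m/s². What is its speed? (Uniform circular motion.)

v = √(a_c × r) = √(3.23 × 93.6) = 17.39 m/s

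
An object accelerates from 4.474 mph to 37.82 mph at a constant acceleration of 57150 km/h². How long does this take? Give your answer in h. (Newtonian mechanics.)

v₀ = 4.474 mph × 0.44704 = 2.00006 m/s
v = 37.82 mph × 0.44704 = 16.9071 m/s
a = 57150 km/h² × 7.716049382716049e-05 = 4.40972 m/s²
t = (v - v₀) / a = (16.9071 - 2.00006) / 4.40972 = 3.3805 s
t = 3.3805 s / 3600.0 = 0.000939 h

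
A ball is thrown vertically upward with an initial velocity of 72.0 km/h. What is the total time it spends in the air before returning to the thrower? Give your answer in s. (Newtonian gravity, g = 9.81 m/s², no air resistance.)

v₀ = 72.0 km/h × 0.2777777777777778 = 20.0 m/s
t_total = 2 × v₀ / g = 2 × 20.0 / 9.81 = 4.077 s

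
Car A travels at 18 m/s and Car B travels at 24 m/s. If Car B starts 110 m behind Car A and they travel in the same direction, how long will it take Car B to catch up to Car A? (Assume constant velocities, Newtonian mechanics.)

Relative speed: v_rel = 24 - 18 = 6 m/s
Time to catch: t = d₀/v_rel = 110/6 = 18.33 s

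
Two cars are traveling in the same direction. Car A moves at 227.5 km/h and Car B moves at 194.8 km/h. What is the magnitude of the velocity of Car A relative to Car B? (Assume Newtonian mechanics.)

v_rel = |v_A - v_B| = |227.5 - 194.8| = 32.7 km/h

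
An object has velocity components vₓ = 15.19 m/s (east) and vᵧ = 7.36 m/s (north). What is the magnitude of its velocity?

|v| = √(vₓ² + vᵧ²) = √(15.19² + 7.36²) = √(284.9057) = 16.88 m/s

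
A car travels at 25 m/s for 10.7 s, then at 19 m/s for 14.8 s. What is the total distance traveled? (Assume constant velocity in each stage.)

d₁ = v₁t₁ = 25 × 10.7 = 267.5 m
d₂ = v₂t₂ = 19 × 14.8 = 281.2 m
d_total = 267.5 + 281.2 = 548.7 m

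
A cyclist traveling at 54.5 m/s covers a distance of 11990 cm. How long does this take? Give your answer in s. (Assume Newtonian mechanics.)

d = 11990 cm × 0.01 = 119.9 m
t = d / v = 119.9 / 54.5 = 2.2 s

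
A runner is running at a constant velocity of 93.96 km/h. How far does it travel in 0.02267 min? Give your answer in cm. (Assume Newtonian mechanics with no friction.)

v = 93.96 km/h × 0.2777777777777778 = 26.1 m/s
t = 0.02267 min × 60.0 = 1.3602 s
d = v × t = 26.1 × 1.3602 = 35.5012 m
d = 35.5012 m / 0.01 = 3550 cm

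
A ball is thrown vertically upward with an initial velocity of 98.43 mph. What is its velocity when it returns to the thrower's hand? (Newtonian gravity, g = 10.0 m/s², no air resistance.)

By conservation of energy (no air resistance), the ball returns to the throw height with the same speed as launch, but directed downward.
|v_ground| = v₀ = 98.43 mph
v_ground = 98.43 mph (downward)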